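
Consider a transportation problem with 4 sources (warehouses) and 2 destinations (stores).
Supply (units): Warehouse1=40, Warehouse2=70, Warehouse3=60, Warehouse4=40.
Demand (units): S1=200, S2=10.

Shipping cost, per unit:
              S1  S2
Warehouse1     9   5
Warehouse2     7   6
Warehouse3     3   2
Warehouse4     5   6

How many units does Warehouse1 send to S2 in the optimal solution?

10

The minimum-cost plan:
  Warehouse1–S1: 30 × 9 = 270
  Warehouse1–S2: 10 × 5 = 50
  Warehouse2–S1: 70 × 7 = 490
  Warehouse3–S1: 60 × 3 = 180
  Warehouse4–S1: 40 × 5 = 200
Total cost = 1190.
So Warehouse1→S2 carries 10 units.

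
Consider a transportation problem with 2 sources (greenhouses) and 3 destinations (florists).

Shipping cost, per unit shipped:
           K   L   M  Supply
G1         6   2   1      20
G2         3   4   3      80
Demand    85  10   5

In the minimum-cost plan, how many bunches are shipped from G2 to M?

0

The minimum-cost plan:
  G1–K: 5 bunches
  G1–L: 10 bunches
  G1–M: 5 bunches
  G2–K: 80 bunches
Total cost = 295.
The route G2→M is not used.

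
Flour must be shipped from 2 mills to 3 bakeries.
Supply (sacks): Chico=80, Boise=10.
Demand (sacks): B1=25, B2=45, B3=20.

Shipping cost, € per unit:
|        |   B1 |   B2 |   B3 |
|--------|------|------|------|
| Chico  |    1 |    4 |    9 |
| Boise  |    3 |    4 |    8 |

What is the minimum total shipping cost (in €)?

Optimal allocation:
  Chico→B1: 25 × €1 = €25
  Chico→B2: 45 × €4 = €180
  Chico→B3: 10 × €9 = €90
  Boise→B3: 10 × €8 = €80
Total = 25 + 180 + 90 + 80 = €375.

375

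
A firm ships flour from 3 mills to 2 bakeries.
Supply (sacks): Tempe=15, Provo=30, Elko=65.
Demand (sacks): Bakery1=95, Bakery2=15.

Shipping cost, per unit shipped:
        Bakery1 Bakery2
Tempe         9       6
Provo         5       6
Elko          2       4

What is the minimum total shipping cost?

370

A cheapest plan:
  Tempe to Bakery2: 15 × 6 = 90
  Provo to Bakery1: 30 × 5 = 150
  Elko to Bakery1: 65 × 2 = 130
Total = 90 + 150 + 130 = 370.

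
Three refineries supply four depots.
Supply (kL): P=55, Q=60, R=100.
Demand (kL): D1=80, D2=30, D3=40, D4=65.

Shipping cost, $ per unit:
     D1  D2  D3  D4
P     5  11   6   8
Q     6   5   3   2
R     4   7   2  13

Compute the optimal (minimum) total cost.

820

One minimum-cost allocation:
  P->D1: 50 × $5 = $250
  P->D4: 5 × $8 = $40
  Q->D4: 60 × $2 = $120
  R->D1: 30 × $4 = $120
  R->D2: 30 × $7 = $210
  R->D3: 40 × $2 = $80
Total = 250 + 40 + 120 + 120 + 210 + 80 = $820.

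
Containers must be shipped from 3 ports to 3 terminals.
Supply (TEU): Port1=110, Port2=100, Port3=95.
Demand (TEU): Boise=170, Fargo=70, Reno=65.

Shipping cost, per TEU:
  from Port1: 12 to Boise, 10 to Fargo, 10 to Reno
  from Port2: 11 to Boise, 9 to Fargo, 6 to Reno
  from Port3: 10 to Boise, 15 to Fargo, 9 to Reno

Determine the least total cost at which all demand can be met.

A cheapest plan:
  Port1 to Boise: 40 × 12 = 480
  Port1 to Fargo: 70 × 10 = 700
  Port2 to Boise: 35 × 11 = 385
  Port2 to Reno: 65 × 6 = 390
  Port3 to Boise: 95 × 10 = 950
Total = 480 + 700 + 385 + 390 + 950 = 2905.

2905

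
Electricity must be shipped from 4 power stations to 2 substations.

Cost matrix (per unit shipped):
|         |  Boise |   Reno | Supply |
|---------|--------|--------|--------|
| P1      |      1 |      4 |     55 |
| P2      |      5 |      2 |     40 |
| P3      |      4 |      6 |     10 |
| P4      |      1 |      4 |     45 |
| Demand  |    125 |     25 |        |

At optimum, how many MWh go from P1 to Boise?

Solving gives:
  P1–Boise: 55 MWh
  P2–Boise: 15 MWh
  P2–Reno: 25 MWh
  P3–Boise: 10 MWh
  P4–Boise: 45 MWh
Total cost = 265.
So P1→Boise carries 55 MWh.

55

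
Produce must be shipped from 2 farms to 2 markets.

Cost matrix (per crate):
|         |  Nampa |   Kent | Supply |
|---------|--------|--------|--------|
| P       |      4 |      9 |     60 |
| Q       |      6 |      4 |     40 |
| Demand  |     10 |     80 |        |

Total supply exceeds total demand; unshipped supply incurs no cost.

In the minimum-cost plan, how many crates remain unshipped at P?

Minimum-cost shipments:
  P->Nampa: 10 × 4 = 40
  P->Kent: 40 × 9 = 360
  Q->Kent: 40 × 4 = 160
Total cost = 560.
P ships 50 of its 60, leaving 10.

10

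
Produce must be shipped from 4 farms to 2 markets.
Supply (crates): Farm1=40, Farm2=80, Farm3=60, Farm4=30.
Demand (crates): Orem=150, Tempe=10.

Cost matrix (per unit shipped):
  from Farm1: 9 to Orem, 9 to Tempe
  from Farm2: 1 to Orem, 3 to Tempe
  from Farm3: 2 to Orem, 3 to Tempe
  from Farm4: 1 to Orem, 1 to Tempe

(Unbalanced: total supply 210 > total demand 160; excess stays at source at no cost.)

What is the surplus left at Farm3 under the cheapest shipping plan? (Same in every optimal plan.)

Minimum-cost shipments:
  Farm2 to Orem: 80 × 1 = 80
  Farm3 to Orem: 50 × 2 = 100
  Farm4 to Orem: 20 × 1 = 20
  Farm4 to Tempe: 10 × 1 = 10
Total cost = 210.
Farm3 ships 50 of its 60, leaving 10.

10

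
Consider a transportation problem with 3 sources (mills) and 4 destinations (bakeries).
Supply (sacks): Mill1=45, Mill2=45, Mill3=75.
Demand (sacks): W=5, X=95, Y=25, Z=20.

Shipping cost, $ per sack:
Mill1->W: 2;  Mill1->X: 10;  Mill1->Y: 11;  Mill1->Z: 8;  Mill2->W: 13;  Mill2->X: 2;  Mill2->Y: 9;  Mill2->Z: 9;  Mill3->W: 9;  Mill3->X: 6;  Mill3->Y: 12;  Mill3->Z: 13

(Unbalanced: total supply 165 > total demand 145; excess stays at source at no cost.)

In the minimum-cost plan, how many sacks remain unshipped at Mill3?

20

Minimum-cost shipments:
  Mill1–W: 5 sacks
  Mill1–Y: 20 sacks
  Mill1–Z: 20 sacks
  Mill2–X: 45 sacks
  Mill3–X: 50 sacks
  Mill3–Y: 5 sacks
Total cost = $840.
Mill3 ships 55 of its 75, leaving 20.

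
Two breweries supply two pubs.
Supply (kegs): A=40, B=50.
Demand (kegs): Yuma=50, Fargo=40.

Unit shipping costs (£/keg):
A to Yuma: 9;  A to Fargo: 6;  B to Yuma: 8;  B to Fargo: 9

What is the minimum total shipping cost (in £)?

640

A cheapest plan:
  A to Fargo: 40 kegs
  B to Yuma: 50 kegs
Total cost = £640.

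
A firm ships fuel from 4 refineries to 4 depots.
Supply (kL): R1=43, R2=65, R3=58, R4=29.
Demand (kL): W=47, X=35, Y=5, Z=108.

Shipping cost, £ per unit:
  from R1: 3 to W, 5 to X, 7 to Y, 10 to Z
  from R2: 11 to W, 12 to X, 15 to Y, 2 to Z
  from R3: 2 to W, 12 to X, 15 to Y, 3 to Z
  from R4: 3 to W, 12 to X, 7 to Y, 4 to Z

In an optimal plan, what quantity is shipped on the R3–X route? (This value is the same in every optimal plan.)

Solving gives:
  R1 to W: 3 × £3 = £9
  R1 to X: 35 × £5 = £175
  R1 to Y: 5 × £7 = £35
  R2 to Z: 65 × £2 = £130
  R3 to W: 44 × £2 = £88
  R3 to Z: 14 × £3 = £42
  R4 to Z: 29 × £4 = £116
Total cost = £595.
The route R3→X is not used.

0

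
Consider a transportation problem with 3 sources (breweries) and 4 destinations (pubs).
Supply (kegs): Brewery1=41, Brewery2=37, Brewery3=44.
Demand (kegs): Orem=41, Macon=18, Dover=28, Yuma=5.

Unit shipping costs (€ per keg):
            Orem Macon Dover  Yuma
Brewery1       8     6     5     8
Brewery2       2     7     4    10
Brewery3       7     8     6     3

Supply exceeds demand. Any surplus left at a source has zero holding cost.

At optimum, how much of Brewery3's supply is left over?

Minimum-cost shipments:
  Brewery1->Macon: 18 × €6 = €108
  Brewery1->Dover: 23 × €5 = €115
  Brewery2->Orem: 37 × €2 = €74
  Brewery3->Orem: 4 × €7 = €28
  Brewery3->Dover: 5 × €6 = €30
  Brewery3->Yuma: 5 × €3 = €15
Total cost = €370.
Brewery3 ships 14 of its 44, leaving 30.

30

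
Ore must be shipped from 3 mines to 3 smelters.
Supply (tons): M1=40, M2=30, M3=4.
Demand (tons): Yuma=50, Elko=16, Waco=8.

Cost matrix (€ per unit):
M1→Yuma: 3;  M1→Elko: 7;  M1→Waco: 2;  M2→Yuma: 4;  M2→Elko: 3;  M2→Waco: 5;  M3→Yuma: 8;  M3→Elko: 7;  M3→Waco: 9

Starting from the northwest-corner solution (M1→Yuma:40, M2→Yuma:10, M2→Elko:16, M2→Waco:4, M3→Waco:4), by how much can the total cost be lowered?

16

Current plan cost = 40·3 + 10·4 + 16·3 + 4·5 + 4·9 = €264.
Optimal plan:
  M1->Yuma: 32 × €3 = €96
  M1->Waco: 8 × €2 = €16
  M2->Yuma: 14 × €4 = €56
  M2->Elko: 16 × €3 = €48
  M3->Yuma: 4 × €8 = €32
Optimal cost = €248.
Saving = 264 − 248 = €16.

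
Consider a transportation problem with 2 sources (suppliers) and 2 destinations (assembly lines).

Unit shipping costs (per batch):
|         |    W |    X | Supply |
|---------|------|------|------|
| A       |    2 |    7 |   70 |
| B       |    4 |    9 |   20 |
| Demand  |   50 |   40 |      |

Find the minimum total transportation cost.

420

One minimum-cost allocation:
  A–W: 30 × 2 = 60
  A–X: 40 × 7 = 280
  B–W: 20 × 4 = 80
Total = 60 + 280 + 80 = 420.
(Supply check: A ships 70; B ships 20.)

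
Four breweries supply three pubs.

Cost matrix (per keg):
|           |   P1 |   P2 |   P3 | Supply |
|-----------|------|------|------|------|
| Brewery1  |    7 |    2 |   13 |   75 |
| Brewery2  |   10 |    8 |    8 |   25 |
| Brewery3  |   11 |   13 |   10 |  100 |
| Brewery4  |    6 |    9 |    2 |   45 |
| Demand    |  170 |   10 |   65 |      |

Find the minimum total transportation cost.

1875

One minimum-cost allocation:
  Brewery1 to P1: 65 × 7 = 455
  Brewery1 to P2: 10 × 2 = 20
  Brewery2 to P1: 5 × 10 = 50
  Brewery2 to P3: 20 × 8 = 160
  Brewery3 to P1: 100 × 11 = 1100
  Brewery4 to P3: 45 × 2 = 90
Total = 455 + 20 + 50 + 160 + 1100 + 90 = 1875.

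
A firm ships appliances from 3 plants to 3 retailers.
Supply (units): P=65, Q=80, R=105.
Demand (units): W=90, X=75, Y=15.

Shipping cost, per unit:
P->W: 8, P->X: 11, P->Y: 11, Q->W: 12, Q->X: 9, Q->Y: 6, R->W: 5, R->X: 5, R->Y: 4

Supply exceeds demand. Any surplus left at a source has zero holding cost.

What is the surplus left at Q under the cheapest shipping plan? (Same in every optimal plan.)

An optimal plan:
  P→W: 60 units
  Q→Y: 15 units
  R→W: 30 units
  R→X: 75 units
Total cost = 1095.
Q ships 15 of its 80, leaving 65.

65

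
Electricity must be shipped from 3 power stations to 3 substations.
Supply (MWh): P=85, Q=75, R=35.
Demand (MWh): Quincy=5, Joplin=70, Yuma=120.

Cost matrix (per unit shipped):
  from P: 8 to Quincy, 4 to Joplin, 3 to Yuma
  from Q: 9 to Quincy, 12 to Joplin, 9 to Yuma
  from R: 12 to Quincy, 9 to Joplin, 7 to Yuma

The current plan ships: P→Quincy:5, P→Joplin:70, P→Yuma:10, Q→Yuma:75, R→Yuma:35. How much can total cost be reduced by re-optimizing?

Current plan cost = 5·8 + 70·4 + 10·3 + 75·9 + 35·7 = 1270.
Optimal plan:
  P->Joplin: 70 × 4 = 280
  P->Yuma: 15 × 3 = 45
  Q->Quincy: 5 × 9 = 45
  Q->Yuma: 70 × 9 = 630
  R->Yuma: 35 × 7 = 245
Optimal cost = 1245.
Saving = 1270 − 1245 = 25.

25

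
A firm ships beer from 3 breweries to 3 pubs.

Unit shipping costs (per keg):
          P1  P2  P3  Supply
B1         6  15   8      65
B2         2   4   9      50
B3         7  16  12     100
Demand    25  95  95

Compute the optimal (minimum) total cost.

1975

One minimum-cost allocation:
  B1 to P3: 65 × 8 = 520
  B2 to P2: 50 × 4 = 200
  B3 to P1: 25 × 7 = 175
  B3 to P2: 45 × 16 = 720
  B3 to P3: 30 × 12 = 360
Total = 520 + 200 + 175 + 720 + 360 = 1975.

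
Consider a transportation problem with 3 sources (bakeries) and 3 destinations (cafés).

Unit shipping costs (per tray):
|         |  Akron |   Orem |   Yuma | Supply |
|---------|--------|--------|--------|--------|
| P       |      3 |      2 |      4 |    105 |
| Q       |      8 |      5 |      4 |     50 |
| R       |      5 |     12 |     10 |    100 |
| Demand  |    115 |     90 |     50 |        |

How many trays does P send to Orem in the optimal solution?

Solving gives:
  P→Akron: 15 trays
  P→Orem: 90 trays
  Q→Yuma: 50 trays
  R→Akron: 100 trays
Total cost = 925.
So P→Orem carries 90 trays.

90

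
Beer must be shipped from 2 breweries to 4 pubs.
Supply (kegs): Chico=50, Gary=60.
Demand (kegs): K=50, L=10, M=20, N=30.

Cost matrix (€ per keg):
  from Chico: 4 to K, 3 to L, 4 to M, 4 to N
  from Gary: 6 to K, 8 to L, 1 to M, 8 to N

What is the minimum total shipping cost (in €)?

450

A cheapest plan:
  Chico to K: 10 × €4 = €40
  Chico to L: 10 × €3 = €30
  Chico to N: 30 × €4 = €120
  Gary to K: 40 × €6 = €240
  Gary to M: 20 × €1 = €20
Total = 40 + 30 + 120 + 240 + 20 = €450.
(Supply check: Chico ships 50; Gary ships 60.)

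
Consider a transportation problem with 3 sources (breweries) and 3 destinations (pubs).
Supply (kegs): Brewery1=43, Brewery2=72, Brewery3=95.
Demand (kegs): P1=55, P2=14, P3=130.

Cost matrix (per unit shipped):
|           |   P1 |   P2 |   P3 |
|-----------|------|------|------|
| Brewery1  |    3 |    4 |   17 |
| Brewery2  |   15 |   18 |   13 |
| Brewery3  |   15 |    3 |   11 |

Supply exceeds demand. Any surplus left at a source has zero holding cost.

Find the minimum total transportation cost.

1879

One minimum-cost allocation:
  Brewery1 to P1: 43 × 3 = 129
  Brewery2 to P1: 12 × 15 = 180
  Brewery2 to P3: 49 × 13 = 637
  Brewery3 to P2: 14 × 3 = 42
  Brewery3 to P3: 81 × 11 = 891
Total = 129 + 180 + 637 + 42 + 891 = 1879.
(Supply check: Brewery1 ships 43; Brewery2 ships 61; Brewery3 ships 95.)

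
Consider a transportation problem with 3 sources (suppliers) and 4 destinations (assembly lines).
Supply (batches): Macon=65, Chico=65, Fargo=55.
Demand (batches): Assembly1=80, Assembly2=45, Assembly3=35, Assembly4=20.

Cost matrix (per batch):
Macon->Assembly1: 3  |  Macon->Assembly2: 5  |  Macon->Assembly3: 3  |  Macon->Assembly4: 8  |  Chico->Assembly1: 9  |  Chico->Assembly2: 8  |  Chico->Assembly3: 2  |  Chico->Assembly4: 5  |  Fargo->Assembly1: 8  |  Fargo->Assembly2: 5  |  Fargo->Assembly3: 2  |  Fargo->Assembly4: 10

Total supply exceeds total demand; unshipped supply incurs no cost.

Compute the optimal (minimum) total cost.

An optimal shipping plan:
  Macon to Assembly1: 65 × 3 = 195
  Chico to Assembly1: 5 × 9 = 45
  Chico to Assembly3: 35 × 2 = 70
  Chico to Assembly4: 20 × 5 = 100
  Fargo to Assembly1: 10 × 8 = 80
  Fargo to Assembly2: 45 × 5 = 225
Total = 195 + 45 + 70 + 100 + 80 + 225 = 715.

715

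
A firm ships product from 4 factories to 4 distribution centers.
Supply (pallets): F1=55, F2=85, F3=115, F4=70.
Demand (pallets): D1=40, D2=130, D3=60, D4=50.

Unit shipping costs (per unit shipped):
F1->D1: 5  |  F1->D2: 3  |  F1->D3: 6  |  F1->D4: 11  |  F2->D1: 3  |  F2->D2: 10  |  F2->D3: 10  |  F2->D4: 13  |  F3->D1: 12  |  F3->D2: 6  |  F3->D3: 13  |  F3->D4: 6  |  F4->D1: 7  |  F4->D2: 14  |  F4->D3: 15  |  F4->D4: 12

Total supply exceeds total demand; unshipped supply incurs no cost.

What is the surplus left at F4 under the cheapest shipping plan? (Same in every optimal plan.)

45

An optimal plan:
  F1 to D2: 55 × 3 = 165
  F2 to D1: 25 × 3 = 75
  F2 to D3: 60 × 10 = 600
  F3 to D2: 75 × 6 = 450
  F3 to D4: 40 × 6 = 240
  F4 to D1: 15 × 7 = 105
  F4 to D4: 10 × 12 = 120
Total cost = 1755.
F4 ships 25 of its 70, leaving 45.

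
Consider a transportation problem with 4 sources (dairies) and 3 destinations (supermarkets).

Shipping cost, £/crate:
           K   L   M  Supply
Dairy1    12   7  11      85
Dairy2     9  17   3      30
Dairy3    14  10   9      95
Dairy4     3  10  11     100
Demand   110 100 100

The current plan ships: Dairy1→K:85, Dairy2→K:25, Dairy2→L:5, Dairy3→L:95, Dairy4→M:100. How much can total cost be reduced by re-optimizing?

Current plan cost = 85·12 + 25·9 + 5·17 + 95·10 + 100·11 = £3380.
Optimal plan:
  Dairy1→L: 85 × £7 = £595
  Dairy2→M: 30 × £3 = £90
  Dairy3→K: 10 × £14 = £140
  Dairy3→L: 15 × £10 = £150
  Dairy3→M: 70 × £9 = £630
  Dairy4→K: 100 × £3 = £300
Optimal cost = £1905.
Saving = 3380 − 1905 = £1475.

1475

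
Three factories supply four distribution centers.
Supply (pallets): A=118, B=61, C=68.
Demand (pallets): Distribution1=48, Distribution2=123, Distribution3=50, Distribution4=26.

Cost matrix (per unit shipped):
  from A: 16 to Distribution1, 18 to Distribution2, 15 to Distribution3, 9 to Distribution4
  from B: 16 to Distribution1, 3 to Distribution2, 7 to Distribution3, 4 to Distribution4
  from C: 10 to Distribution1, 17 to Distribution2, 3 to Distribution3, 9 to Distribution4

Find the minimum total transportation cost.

2343

One minimum-cost allocation:
  A→Distribution1: 30 pallets
  A→Distribution2: 62 pallets
  A→Distribution4: 26 pallets
  B→Distribution2: 61 pallets
  C→Distribution1: 18 pallets
  C→Distribution3: 50 pallets
Total cost = 2343.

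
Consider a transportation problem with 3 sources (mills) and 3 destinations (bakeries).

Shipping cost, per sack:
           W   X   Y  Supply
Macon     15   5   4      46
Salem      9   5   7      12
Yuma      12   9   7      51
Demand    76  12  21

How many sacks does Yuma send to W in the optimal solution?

Optimal shipments:
  Macon–W: 13 × 15 = 195
  Macon–X: 12 × 5 = 60
  Macon–Y: 21 × 4 = 84
  Salem–W: 12 × 9 = 108
  Yuma–W: 51 × 12 = 612
Total cost = 1059.
So Yuma→W carries 51 sacks.

51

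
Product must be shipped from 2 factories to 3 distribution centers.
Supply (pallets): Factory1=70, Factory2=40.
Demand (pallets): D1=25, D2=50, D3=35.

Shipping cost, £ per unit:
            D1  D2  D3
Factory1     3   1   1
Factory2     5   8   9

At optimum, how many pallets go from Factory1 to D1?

0

The minimum-cost plan:
  Factory1→D2: 35 × £1 = £35
  Factory1→D3: 35 × £1 = £35
  Factory2→D1: 25 × £5 = £125
  Factory2→D2: 15 × £8 = £120
Total cost = £315.
The route Factory1→D1 is not used.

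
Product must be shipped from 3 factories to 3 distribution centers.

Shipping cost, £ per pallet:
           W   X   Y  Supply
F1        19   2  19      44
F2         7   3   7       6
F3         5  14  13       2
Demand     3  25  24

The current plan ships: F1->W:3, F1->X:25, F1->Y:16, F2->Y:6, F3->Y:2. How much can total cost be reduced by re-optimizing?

Current plan cost = 3·19 + 25·2 + 16·19 + 6·7 + 2·13 = £479.
Optimal plan:
  F1 to X: 25 × £2 = £50
  F1 to Y: 19 × £19 = £361
  F2 to W: 1 × £7 = £7
  F2 to Y: 5 × £7 = £35
  F3 to W: 2 × £5 = £10
Optimal cost = £463.
Saving = 479 − 463 = £16.

16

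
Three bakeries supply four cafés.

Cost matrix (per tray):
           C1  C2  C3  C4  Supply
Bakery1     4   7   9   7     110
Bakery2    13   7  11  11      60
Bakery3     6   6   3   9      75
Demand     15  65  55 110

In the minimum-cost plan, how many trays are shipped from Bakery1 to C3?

0

Solving gives:
  Bakery1 to C4: 110 × 7 = 770
  Bakery2 to C2: 60 × 7 = 420
  Bakery3 to C1: 15 × 6 = 90
  Bakery3 to C2: 5 × 6 = 30
  Bakery3 to C3: 55 × 3 = 165
Total cost = 1475.
The route Bakery1→C3 is not used.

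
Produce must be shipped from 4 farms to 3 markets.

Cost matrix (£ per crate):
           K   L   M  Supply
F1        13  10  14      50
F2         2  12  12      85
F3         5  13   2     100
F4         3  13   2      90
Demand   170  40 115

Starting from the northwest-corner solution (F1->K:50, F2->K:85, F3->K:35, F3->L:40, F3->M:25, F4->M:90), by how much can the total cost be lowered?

590

Current plan cost = 50·13 + 85·2 + 35·5 + 40·13 + 25·2 + 90·2 = £1745.
Optimal plan:
  F1→K: 10 × £13 = £130
  F1→L: 40 × £10 = £400
  F2→K: 85 × £2 = £170
  F3→M: 100 × £2 = £200
  F4→K: 75 × £3 = £225
  F4→M: 15 × £2 = £30
Optimal cost = £1155.
Saving = 1745 − 1155 = £590.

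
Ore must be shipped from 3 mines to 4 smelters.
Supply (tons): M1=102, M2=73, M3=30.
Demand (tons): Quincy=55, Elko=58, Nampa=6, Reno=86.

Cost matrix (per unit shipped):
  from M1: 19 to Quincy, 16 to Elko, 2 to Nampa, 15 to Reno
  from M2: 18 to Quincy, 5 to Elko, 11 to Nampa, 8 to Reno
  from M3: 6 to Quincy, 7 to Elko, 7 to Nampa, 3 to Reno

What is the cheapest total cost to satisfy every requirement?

2142

One minimum-cost allocation:
  M1→Quincy: 25 × 19 = 475
  M1→Nampa: 6 × 2 = 12
  M1→Reno: 71 × 15 = 1065
  M2→Elko: 58 × 5 = 290
  M2→Reno: 15 × 8 = 120
  M3→Quincy: 30 × 6 = 180
Total = 475 + 12 + 1065 + 290 + 120 + 180 = 2142.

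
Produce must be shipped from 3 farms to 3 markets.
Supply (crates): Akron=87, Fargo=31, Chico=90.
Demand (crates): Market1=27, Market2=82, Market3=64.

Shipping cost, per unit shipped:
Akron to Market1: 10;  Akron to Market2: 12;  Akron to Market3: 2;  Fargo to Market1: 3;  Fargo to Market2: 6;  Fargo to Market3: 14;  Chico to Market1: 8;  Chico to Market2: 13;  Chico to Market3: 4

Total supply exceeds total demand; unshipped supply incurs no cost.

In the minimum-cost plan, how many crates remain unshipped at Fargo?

0

Minimum-cost shipments:
  Akron→Market2: 23 × 12 = 276
  Akron→Market3: 64 × 2 = 128
  Fargo→Market2: 31 × 6 = 186
  Chico→Market1: 27 × 8 = 216
  Chico→Market2: 28 × 13 = 364
Total cost = 1170.
Fargo ships 31 of its 31, leaving 0.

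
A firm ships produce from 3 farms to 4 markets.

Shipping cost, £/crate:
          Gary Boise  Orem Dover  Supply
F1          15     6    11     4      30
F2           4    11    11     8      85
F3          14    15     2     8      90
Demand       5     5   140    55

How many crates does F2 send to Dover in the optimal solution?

30

Solving gives:
  F1–Boise: 5 × £6 = £30
  F1–Dover: 25 × £4 = £100
  F2–Gary: 5 × £4 = £20
  F2–Orem: 50 × £11 = £550
  F2–Dover: 30 × £8 = £240
  F3–Orem: 90 × £2 = £180
Total cost = £1120.
So F2→Dover carries 30 crates.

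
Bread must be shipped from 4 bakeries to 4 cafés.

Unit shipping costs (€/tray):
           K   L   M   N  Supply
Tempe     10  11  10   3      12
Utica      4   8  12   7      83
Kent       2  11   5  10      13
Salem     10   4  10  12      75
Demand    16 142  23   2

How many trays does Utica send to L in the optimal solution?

Solving gives:
  Tempe to M: 10 × €10 = €100
  Tempe to N: 2 × €3 = €6
  Utica to K: 16 × €4 = €64
  Utica to L: 67 × €8 = €536
  Kent to M: 13 × €5 = €65
  Salem to L: 75 × €4 = €300
Total cost = €1071.
So Utica→L carries 67 trays.

67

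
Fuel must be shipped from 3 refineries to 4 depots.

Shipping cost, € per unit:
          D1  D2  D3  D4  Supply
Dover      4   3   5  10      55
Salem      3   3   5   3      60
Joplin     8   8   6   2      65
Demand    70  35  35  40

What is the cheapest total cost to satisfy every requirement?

A cheapest plan:
  Dover–D1: 10 × €4 = €40
  Dover–D2: 35 × €3 = €105
  Dover–D3: 10 × €5 = €50
  Salem–D1: 60 × €3 = €180
  Joplin–D3: 25 × €6 = €150
  Joplin–D4: 40 × €2 = €80
Total = 40 + 105 + 50 + 180 + 150 + 80 = €605.
(Supply check: Dover ships 55; Salem ships 60; Joplin ships 65.)

605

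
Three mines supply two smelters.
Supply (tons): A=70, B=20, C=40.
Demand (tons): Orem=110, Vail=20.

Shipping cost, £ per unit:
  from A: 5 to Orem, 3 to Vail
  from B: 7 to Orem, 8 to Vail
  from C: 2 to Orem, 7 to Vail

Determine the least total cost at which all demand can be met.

An optimal shipping plan:
  A->Orem: 50 × £5 = £250
  A->Vail: 20 × £3 = £60
  B->Orem: 20 × £7 = £140
  C->Orem: 40 × £2 = £80
Total = 250 + 60 + 140 + 80 = £530.

530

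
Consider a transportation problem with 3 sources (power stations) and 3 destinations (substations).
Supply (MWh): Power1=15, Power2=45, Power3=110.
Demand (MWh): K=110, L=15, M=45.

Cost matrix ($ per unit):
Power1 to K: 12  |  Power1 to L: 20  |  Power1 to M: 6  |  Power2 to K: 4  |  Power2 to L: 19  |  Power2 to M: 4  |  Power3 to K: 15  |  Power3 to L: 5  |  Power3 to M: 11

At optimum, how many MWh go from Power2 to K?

45

The minimum-cost plan:
  Power1–M: 15 × $6 = $90
  Power2–K: 45 × $4 = $180
  Power3–K: 65 × $15 = $975
  Power3–L: 15 × $5 = $75
  Power3–M: 30 × $11 = $330
Total cost = $1650.
So Power2→K carries 45 MWh.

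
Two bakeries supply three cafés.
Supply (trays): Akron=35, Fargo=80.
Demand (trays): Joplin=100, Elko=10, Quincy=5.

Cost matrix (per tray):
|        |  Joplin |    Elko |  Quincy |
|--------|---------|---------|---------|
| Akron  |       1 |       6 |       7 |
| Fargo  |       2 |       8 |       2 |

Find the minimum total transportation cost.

245

A cheapest plan:
  Akron->Joplin: 25 × 1 = 25
  Akron->Elko: 10 × 6 = 60
  Fargo->Joplin: 75 × 2 = 150
  Fargo->Quincy: 5 × 2 = 10
Total = 25 + 60 + 150 + 10 = 245.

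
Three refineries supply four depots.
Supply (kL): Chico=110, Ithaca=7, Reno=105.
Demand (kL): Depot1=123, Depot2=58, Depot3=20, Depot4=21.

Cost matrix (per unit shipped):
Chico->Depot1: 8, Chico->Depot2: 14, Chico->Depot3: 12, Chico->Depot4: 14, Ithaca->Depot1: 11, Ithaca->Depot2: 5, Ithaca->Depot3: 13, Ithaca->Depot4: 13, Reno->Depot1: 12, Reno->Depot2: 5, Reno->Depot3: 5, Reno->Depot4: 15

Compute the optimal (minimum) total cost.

An optimal shipping plan:
  Chico→Depot1: 110 kL
  Ithaca→Depot4: 7 kL
  Reno→Depot1: 13 kL
  Reno→Depot2: 58 kL
  Reno→Depot3: 20 kL
  Reno→Depot4: 14 kL
Total cost = 1727.

1727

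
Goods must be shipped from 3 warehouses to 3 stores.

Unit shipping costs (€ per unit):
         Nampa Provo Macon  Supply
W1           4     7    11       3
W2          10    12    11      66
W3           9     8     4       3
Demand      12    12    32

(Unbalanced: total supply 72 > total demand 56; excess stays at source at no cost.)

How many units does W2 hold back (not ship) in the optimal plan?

16

An optimal plan:
  W1–Nampa: 3 × €4 = €12
  W2–Nampa: 9 × €10 = €90
  W2–Provo: 12 × €12 = €144
  W2–Macon: 29 × €11 = €319
  W3–Macon: 3 × €4 = €12
Total cost = €577.
W2 ships 50 of its 66, leaving 16.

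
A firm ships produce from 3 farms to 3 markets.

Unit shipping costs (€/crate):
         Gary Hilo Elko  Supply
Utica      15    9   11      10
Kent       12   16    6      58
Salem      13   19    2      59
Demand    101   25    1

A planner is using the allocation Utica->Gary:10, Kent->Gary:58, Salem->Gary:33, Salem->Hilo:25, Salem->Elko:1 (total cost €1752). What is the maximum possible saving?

Current plan cost = 10·15 + 58·12 + 33·13 + 25·19 + 1·2 = €1752.
Optimal plan:
  Utica–Hilo: 10 × €9 = €90
  Kent–Gary: 43 × €12 = €516
  Kent–Hilo: 15 × €16 = €240
  Salem–Gary: 58 × €13 = €754
  Salem–Elko: 1 × €2 = €2
Optimal cost = €1602.
Saving = 1752 − 1602 = €150.

150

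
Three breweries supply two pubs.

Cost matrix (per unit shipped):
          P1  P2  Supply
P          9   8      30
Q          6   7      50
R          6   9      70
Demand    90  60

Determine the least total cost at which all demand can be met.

A cheapest plan:
  P->P2: 30 × 8 = 240
  Q->P1: 20 × 6 = 120
  Q->P2: 30 × 7 = 210
  R->P1: 70 × 6 = 420
Total = 240 + 120 + 210 + 420 = 990.

990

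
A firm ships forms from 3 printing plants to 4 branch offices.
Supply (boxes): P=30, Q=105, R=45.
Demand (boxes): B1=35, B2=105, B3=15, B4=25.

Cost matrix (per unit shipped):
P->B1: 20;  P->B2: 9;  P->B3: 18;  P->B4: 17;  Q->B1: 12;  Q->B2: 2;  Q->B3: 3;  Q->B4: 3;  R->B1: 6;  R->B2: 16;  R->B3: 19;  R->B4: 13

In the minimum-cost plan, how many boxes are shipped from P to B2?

30

Optimal shipments:
  P–B2: 30 × 9 = 270
  Q–B2: 75 × 2 = 150
  Q–B3: 15 × 3 = 45
  Q–B4: 15 × 3 = 45
  R–B1: 35 × 6 = 210
  R–B4: 10 × 13 = 130
Total cost = 850.
So P→B2 carries 30 boxes.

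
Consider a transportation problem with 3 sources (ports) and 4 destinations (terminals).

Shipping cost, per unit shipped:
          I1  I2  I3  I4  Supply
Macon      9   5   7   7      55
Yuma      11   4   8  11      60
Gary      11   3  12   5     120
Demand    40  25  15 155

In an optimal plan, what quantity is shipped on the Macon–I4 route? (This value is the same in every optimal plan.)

35

Optimal shipments:
  Macon->I1: 20 × 9 = 180
  Macon->I4: 35 × 7 = 245
  Yuma->I1: 20 × 11 = 220
  Yuma->I2: 25 × 4 = 100
  Yuma->I3: 15 × 8 = 120
  Gary->I4: 120 × 5 = 600
Total cost = 1465.
So Macon→I4 carries 35 TEU.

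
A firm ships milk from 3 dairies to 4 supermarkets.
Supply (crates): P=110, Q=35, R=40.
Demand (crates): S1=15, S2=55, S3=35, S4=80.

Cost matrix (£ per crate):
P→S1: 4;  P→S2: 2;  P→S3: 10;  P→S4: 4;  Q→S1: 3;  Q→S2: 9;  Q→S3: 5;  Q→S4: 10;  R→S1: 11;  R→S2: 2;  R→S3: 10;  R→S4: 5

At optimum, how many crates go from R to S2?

40

Optimal shipments:
  P–S1: 15 × £4 = £60
  P–S2: 15 × £2 = £30
  P–S4: 80 × £4 = £320
  Q–S3: 35 × £5 = £175
  R–S2: 40 × £2 = £80
Total cost = £665.
So R→S2 carries 40 crates.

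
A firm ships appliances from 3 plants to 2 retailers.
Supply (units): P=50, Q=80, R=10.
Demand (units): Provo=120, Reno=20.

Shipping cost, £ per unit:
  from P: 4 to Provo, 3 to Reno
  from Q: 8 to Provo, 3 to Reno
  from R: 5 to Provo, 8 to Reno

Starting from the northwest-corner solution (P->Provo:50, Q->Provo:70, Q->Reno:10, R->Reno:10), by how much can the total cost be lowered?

Current plan cost = 50·4 + 70·8 + 10·3 + 10·8 = £870.
Optimal plan:
  P->Provo: 50 × £4 = £200
  Q->Provo: 60 × £8 = £480
  Q->Reno: 20 × £3 = £60
  R->Provo: 10 × £5 = £50
Optimal cost = £790.
Saving = 870 − 790 = £80.

80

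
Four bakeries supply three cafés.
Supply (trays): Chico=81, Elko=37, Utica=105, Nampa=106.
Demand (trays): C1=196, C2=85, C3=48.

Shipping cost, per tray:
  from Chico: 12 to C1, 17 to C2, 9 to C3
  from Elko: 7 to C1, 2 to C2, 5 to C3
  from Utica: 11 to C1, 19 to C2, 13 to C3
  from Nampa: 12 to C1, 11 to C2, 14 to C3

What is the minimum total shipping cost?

3281

An optimal shipping plan:
  Chico to C1: 33 × 12 = 396
  Chico to C3: 48 × 9 = 432
  Elko to C2: 37 × 2 = 74
  Utica to C1: 105 × 11 = 1155
  Nampa to C1: 58 × 12 = 696
  Nampa to C2: 48 × 11 = 528
Total = 396 + 432 + 74 + 1155 + 696 + 528 = 3281.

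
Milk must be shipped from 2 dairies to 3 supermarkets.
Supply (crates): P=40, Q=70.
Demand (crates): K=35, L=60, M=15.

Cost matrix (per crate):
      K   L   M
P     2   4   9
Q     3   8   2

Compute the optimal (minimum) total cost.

455

Optimal allocation:
  P→L: 40 × 4 = 160
  Q→K: 35 × 3 = 105
  Q→L: 20 × 8 = 160
  Q→M: 15 × 2 = 30
Total = 160 + 105 + 160 + 30 = 455.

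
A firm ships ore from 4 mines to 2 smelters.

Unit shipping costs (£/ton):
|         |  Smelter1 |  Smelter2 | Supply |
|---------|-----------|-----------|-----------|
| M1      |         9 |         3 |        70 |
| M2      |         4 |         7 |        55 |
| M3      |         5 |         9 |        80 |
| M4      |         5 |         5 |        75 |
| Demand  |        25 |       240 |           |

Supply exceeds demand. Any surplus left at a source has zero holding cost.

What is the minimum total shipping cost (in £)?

A cheapest plan:
  M1 to Smelter2: 70 × £3 = £210
  M2 to Smelter2: 55 × £7 = £385
  M3 to Smelter1: 25 × £5 = £125
  M3 to Smelter2: 40 × £9 = £360
  M4 to Smelter2: 75 × £5 = £375
Total = 210 + 385 + 125 + 360 + 375 = £1455.

1455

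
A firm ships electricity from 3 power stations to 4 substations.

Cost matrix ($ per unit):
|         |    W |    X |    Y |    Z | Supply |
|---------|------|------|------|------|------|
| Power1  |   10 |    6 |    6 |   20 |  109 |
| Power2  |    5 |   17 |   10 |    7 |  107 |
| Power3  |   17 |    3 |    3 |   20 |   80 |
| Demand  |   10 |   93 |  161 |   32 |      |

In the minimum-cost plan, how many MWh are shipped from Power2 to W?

Solving gives:
  Power1→X: 93 MWh
  Power1→Y: 16 MWh
  Power2→W: 10 MWh
  Power2→Y: 65 MWh
  Power2→Z: 32 MWh
  Power3→Y: 80 MWh
Total cost = $1818.
So Power2→W carries 10 MWh.

10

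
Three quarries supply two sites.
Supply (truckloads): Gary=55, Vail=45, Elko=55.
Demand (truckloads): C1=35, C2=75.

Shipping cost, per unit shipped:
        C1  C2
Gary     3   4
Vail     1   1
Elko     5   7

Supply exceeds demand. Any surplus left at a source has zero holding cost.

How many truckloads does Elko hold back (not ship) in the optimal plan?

45

An optimal plan:
  Gary to C1: 25 × 3 = 75
  Gary to C2: 30 × 4 = 120
  Vail to C2: 45 × 1 = 45
  Elko to C1: 10 × 5 = 50
Total cost = 290.
Elko ships 10 of its 55, leaving 45.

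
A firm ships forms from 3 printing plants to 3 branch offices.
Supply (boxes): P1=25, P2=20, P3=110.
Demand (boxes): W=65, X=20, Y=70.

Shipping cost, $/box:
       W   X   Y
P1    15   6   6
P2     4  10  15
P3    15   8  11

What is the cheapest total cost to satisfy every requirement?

1560

Optimal allocation:
  P1->Y: 25 × $6 = $150
  P2->W: 20 × $4 = $80
  P3->W: 45 × $15 = $675
  P3->X: 20 × $8 = $160
  P3->Y: 45 × $11 = $495
Total = 150 + 80 + 675 + 160 + 495 = $1560.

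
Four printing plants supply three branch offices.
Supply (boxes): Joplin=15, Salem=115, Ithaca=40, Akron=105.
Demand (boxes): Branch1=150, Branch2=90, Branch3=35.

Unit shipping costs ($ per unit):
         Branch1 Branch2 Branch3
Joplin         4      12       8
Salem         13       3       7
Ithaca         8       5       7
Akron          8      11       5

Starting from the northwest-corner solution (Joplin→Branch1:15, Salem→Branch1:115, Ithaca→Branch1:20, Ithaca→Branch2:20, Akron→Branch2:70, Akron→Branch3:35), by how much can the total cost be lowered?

1125

Current plan cost = 15·4 + 115·13 + 20·8 + 20·5 + 70·11 + 35·5 = $2760.
Optimal plan:
  Joplin->Branch1: 15 × $4 = $60
  Salem->Branch2: 90 × $3 = $270
  Salem->Branch3: 25 × $7 = $175
  Ithaca->Branch1: 40 × $8 = $320
  Akron->Branch1: 95 × $8 = $760
  Akron->Branch3: 10 × $5 = $50
Optimal cost = $1635.
Saving = 2760 − 1635 = $1125.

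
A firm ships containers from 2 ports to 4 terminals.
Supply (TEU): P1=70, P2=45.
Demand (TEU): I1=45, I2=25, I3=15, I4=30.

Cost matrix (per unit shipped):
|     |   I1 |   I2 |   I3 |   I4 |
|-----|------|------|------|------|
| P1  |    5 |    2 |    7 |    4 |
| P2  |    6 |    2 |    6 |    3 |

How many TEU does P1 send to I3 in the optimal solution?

0

The minimum-cost plan:
  P1->I1: 45 × 5 = 225
  P1->I2: 25 × 2 = 50
  P2->I3: 15 × 6 = 90
  P2->I4: 30 × 3 = 90
Total cost = 455.
The route P1→I3 is not used.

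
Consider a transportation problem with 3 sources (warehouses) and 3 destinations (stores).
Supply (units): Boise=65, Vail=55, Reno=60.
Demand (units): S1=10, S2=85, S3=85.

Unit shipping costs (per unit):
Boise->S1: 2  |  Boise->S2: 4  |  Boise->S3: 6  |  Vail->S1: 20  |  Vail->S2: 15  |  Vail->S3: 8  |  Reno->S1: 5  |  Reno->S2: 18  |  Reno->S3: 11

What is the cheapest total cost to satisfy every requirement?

Optimal allocation:
  Boise–S2: 65 × 4 = 260
  Vail–S3: 55 × 8 = 440
  Reno–S1: 10 × 5 = 50
  Reno–S2: 20 × 18 = 360
  Reno–S3: 30 × 11 = 330
Total = 260 + 440 + 50 + 360 + 330 = 1440.

1440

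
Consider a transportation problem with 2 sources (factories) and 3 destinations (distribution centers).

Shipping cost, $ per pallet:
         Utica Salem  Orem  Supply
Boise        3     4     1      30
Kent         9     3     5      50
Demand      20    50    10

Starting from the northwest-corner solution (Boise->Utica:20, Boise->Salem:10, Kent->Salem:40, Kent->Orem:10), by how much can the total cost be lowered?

Current plan cost = 20·3 + 10·4 + 40·3 + 10·5 = $270.
Optimal plan:
  Boise to Utica: 20 × $3 = $60
  Boise to Orem: 10 × $1 = $10
  Kent to Salem: 50 × $3 = $150
Optimal cost = $220.
Saving = 270 − 220 = $50.

50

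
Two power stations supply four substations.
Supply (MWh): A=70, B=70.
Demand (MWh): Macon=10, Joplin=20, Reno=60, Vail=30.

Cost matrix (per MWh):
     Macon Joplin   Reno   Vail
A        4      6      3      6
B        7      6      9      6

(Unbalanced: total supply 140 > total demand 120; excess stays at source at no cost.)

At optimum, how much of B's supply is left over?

20

An optimal plan:
  A→Macon: 10 MWh
  A→Reno: 60 MWh
  B→Joplin: 20 MWh
  B→Vail: 30 MWh
Total cost = 520.
B ships 50 of its 70, leaving 20.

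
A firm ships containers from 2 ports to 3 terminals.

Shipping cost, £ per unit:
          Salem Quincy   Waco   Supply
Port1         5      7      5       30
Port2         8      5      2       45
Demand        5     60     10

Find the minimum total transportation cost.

One minimum-cost allocation:
  Port1→Salem: 5 × £5 = £25
  Port1→Quincy: 25 × £7 = £175
  Port2→Quincy: 35 × £5 = £175
  Port2→Waco: 10 × £2 = £20
Total = 25 + 175 + 175 + 20 = £395.

395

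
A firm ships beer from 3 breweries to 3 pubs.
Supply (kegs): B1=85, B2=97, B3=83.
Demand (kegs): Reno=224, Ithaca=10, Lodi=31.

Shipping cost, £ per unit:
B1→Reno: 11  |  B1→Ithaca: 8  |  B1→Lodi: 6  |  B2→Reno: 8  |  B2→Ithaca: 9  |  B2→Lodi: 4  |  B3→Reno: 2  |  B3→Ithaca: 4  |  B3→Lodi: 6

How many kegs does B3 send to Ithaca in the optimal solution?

0

The minimum-cost plan:
  B1–Reno: 44 kegs
  B1–Ithaca: 10 kegs
  B1–Lodi: 31 kegs
  B2–Reno: 97 kegs
  B3–Reno: 83 kegs
Total cost = £1692.
The route B3→Ithaca is not used.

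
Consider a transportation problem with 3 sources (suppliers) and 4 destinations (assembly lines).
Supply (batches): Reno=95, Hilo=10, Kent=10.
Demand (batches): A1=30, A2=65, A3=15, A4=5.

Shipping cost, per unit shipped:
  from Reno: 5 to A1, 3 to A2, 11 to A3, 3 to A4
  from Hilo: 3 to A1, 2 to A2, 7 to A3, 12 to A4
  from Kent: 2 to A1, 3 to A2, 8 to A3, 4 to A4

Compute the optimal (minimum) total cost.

455

One minimum-cost allocation:
  Reno->A1: 20 × 5 = 100
  Reno->A2: 65 × 3 = 195
  Reno->A3: 5 × 11 = 55
  Reno->A4: 5 × 3 = 15
  Hilo->A3: 10 × 7 = 70
  Kent->A1: 10 × 2 = 20
Total = 100 + 195 + 55 + 15 + 70 + 20 = 455.
(Supply check: Reno ships 95; Hilo ships 10; Kent ships 10.)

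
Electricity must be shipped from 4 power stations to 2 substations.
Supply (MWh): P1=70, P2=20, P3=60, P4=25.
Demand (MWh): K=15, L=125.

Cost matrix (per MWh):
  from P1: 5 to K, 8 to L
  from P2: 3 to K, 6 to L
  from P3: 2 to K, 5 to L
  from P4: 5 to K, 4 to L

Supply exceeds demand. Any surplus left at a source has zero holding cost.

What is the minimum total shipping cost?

755

A cheapest plan:
  P1->L: 35 MWh
  P2->L: 20 MWh
  P3->K: 15 MWh
  P3->L: 45 MWh
  P4->L: 25 MWh
Total cost = 755.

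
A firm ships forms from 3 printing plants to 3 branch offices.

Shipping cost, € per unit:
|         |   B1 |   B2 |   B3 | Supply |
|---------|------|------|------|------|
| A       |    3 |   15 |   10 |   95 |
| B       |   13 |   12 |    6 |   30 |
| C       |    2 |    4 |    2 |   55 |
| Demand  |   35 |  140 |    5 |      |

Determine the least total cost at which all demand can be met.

1555

One minimum-cost allocation:
  A→B1: 35 boxes
  A→B2: 60 boxes
  B→B2: 25 boxes
  B→B3: 5 boxes
  C→B2: 55 boxes
Total cost = €1555.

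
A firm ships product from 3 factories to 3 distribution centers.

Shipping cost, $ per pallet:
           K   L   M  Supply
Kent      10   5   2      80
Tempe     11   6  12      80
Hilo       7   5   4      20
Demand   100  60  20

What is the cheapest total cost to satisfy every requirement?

1360

Optimal allocation:
  Kent to L: 60 pallets
  Kent to M: 20 pallets
  Tempe to K: 80 pallets
  Hilo to K: 20 pallets
Total cost = $1360.
(Supply check: Kent ships 80; Tempe ships 80; Hilo ships 20.)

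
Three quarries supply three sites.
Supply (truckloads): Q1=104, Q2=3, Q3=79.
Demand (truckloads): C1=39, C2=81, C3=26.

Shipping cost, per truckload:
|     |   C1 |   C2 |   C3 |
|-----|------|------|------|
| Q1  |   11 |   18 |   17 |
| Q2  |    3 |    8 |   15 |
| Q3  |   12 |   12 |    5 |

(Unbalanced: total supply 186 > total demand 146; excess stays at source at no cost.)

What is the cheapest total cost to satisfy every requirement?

1669

An optimal shipping plan:
  Q1 to C1: 39 × 11 = 429
  Q1 to C2: 25 × 18 = 450
  Q2 to C2: 3 × 8 = 24
  Q3 to C2: 53 × 12 = 636
  Q3 to C3: 26 × 5 = 130
Total = 429 + 450 + 24 + 636 + 130 = 1669.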